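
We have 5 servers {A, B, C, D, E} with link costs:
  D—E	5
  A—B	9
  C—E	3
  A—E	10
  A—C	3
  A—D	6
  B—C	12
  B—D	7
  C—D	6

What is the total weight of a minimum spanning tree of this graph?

18

Prim's algorithm from C:
Step 1: frontier [A—C 3, C—E 3, C—D 6, B—C 12] → take A—C (3); add A.
Step 2: frontier [A—D 6, A—B 9, A—E 10, C—E 3, C—D 6, B—C 12] → take C—E (3); add E.
Step 3: frontier [A—D 6, A—B 9, C—D 6, B—C 12, D—E 5] → take D—E (5); add D.
Step 4: frontier [A—B 9, B—C 12, B—D 7] → take B—D (7); add B.
MST edges: A—C, C—E, D—E, B—D; total weight 3+3+5+7 = 18.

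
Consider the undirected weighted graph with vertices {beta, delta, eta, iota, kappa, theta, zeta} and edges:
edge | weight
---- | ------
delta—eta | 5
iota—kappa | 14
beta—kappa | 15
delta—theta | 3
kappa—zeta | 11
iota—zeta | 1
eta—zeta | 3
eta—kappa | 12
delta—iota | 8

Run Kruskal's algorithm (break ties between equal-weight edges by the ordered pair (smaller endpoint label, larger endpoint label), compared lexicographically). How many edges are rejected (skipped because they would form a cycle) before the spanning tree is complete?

3

Kruskal: consider edges lightest-first.
iota—zeta (1): add. Components now {delta} {kappa} {eta} {theta} {beta} {iota,zeta}
delta—theta (3): add. Components now {delta,theta} {kappa} {eta} {beta} {iota,zeta}
eta—zeta (3): add. Components now {delta,theta} {kappa} {eta,iota,zeta} {beta}
delta—eta (5): add. Components now {delta,eta,iota,theta,zeta} {kappa} {beta}
delta—iota (8): skip — delta and iota already connected.
kappa—zeta (11): add. Components now {delta,eta,iota,kappa,theta,zeta} {beta}
eta—kappa (12): skip — kappa and eta already connected.
iota—kappa (14): skip — kappa and iota already connected.
beta—kappa (15): add. Components now {beta,delta,eta,iota,kappa,theta,zeta}
Edges rejected before the tree was complete: 3.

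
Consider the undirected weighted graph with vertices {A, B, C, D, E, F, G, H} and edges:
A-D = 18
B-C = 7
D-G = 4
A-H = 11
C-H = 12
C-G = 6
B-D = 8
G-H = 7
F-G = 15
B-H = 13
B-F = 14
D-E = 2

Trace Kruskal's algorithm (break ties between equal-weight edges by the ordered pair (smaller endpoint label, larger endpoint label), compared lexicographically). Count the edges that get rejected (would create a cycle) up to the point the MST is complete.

3

Kruskal's algorithm — process edges by increasing weight (ties by edge label):
D-E (2): add — endpoints in different components.
D-G (4): add — endpoints in different components.
C-G (6): add — endpoints in different components.
B-C (7): add — endpoints in different components.
G-H (7): add — endpoints in different components.
B-D (8): skip — B and D already connected.
A-H (11): add — endpoints in different components.
C-H (12): skip — C and H already connected.
B-H (13): skip — B and H already connected.
B-F (14): add — endpoints in different components.
Edges rejected before the tree was complete: 3.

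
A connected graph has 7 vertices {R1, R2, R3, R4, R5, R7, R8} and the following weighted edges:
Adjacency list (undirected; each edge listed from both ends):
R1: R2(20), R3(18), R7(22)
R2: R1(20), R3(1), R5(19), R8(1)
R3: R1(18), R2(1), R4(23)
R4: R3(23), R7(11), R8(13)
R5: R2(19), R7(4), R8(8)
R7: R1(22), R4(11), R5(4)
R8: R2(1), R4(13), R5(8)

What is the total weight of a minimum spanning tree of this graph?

43

Sort edges by weight, then run Kruskal:
R2—R3 (1): add. Components now {R1} {R7} {R4} {R8} {R5} {R2,R3}
R2—R8 (1): add. Components now {R1} {R7} {R4} {R2,R3,R8} {R5}
R5—R7 (4): add. Components now {R1} {R5,R7} {R4} {R2,R3,R8}
R5—R8 (8): add. Components now {R1} {R2,R3,R5,R7,R8} {R4}
R4—R7 (11): add. Components now {R1} {R2,R3,R4,R5,R7,R8}
R4—R8 (13): skip — R4 and R8 already connected.
R1—R3 (18): add. Components now {R1,R2,R3,R4,R5,R7,R8}
MST edges: R2—R3, R2—R8, R5—R7, R5—R8, R4—R7, R1—R3; total weight 1+1+4+8+11+18 = 43.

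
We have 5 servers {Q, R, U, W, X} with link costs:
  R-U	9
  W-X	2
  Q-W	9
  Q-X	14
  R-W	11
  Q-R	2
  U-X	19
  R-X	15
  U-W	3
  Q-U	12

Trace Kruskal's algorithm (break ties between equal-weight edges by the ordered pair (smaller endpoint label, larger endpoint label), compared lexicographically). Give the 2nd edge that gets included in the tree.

Kruskal: consider edges lightest-first.
Q-R (2): add. Components now {Q,R} {U} {X} {W}
W-X (2): add. Components now {Q,R} {U} {W,X}
U-W (3): add. Components now {Q,R} {U,W,X}
Q-W (9): add. Components now {Q,R,U,W,X}
The 2nd edge added is W-X.

W-X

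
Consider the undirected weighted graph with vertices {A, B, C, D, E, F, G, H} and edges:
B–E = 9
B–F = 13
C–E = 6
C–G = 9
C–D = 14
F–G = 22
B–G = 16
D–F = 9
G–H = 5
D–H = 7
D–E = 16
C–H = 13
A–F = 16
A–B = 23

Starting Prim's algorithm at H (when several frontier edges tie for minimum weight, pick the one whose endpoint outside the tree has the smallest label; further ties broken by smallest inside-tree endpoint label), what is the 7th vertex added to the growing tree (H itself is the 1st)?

F

Prim, starting at H.
Step 1: frontier [G–H 5, D–H 7, C–H 13] → take G–H (5); add G.
Step 2: frontier [C–G 9, B–G 16, F–G 22, D–H 7, C–H 13] → take D–H (7); add D.
Step 3: frontier [D–F 9, C–D 14, D–E 16, C–G 9, B–G 16, F–G 22, C–H 13] → take C–G (9); add C.
Step 4: frontier [C–E 6, D–F 9, D–E 16, B–G 16, F–G 22] → take C–E (6); add E.
Step 5: frontier [D–F 9, B–E 9, B–G 16, F–G 22] → take B–E (9); add B.
Step 6: frontier [B–F 13, A–B 23, D–F 9, F–G 22] → take D–F (9); add F.
Step 7: frontier [A–B 23, A–F 16] → take A–F (16); add A.
Vertex order: H, G, D, C, E, B, F, A. The 7th vertex is F.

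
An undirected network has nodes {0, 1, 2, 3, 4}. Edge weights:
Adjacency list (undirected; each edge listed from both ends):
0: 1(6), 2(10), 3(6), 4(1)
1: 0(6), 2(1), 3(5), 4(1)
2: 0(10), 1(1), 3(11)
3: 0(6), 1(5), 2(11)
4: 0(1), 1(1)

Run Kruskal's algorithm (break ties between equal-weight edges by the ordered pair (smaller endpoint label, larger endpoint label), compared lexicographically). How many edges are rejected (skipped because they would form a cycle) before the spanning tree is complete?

0

Kruskal: consider edges lightest-first.
0-4 (1): add — endpoints in different components.
1-2 (1): add — endpoints in different components.
1-4 (1): add — endpoints in different components.
1-3 (5): add — endpoints in different components.
Edges rejected before the tree was complete: 0.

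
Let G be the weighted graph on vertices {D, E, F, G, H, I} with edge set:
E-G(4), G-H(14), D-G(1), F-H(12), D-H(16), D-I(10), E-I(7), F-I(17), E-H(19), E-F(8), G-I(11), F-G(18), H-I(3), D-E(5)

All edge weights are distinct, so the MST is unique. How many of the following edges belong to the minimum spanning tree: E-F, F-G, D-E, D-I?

1

Kruskal's algorithm — process edges by increasing weight (ties by edge label):
D-G (1): add — endpoints in different components.
H-I (3): add — endpoints in different components.
E-G (4): add — endpoints in different components.
D-E (5): skip — D and E already connected.
E-I (7): add — endpoints in different components.
E-F (8): add — endpoints in different components.
MST edge set: {D-G, H-I, E-G, E-I, E-F}.
Of the listed edges, {E-F} are in the MST → 1.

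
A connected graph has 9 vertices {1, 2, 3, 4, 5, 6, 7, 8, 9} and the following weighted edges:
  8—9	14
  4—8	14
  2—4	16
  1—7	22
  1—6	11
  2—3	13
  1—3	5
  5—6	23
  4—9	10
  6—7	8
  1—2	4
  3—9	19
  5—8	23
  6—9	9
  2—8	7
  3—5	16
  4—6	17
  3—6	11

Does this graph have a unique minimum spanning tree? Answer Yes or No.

Kruskal: consider edges lightest-first.
1—2 (4): add — endpoints in different components.
1—3 (5): add — endpoints in different components.
2—8 (7): add — endpoints in different components.
6—7 (8): add — endpoints in different components.
6—9 (9): add — endpoints in different components.
4—9 (10): add — endpoints in different components.
1—6 (11): add — endpoints in different components.
3—6 (11): skip — 3 and 6 already connected.
2—3 (13): skip — 2 and 3 already connected.
4—8 (14): skip — 4 and 8 already connected.
8—9 (14): skip — 8 and 9 already connected.
2—4 (16): skip — 2 and 4 already connected.
3—5 (16): add — endpoints in different components.
Non-tree edge 3—6 has weight 11, equal to the heaviest edge on its tree cycle — swapping gives another MST of the same weight. Not unique.

No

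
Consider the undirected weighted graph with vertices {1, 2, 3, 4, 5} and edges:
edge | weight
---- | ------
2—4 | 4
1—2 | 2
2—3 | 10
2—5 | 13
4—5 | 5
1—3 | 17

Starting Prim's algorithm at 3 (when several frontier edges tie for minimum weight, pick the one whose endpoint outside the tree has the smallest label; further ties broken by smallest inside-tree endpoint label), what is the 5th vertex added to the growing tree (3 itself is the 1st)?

5

Grow the tree from 3 using Prim:
Step 1: cheapest edge leaving the tree is 2—3 (10); add 2.
Step 2: cheapest edge leaving the tree is 1—2 (2); add 1.
Step 3: cheapest edge leaving the tree is 2—4 (4); add 4.
Step 4: cheapest edge leaving the tree is 4—5 (5); add 5.
Vertex order: 3, 2, 1, 4, 5. The 5th vertex is 5.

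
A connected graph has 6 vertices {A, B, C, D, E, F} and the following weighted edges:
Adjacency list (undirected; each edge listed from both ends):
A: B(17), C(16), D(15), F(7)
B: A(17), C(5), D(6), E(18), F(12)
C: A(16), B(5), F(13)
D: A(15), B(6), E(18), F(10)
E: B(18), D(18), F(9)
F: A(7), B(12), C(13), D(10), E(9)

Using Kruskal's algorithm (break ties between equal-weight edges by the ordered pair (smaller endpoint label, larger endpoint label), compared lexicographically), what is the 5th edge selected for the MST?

D-F

Kruskal's algorithm — process edges by increasing weight (ties by edge label):
B-C (5): add — endpoints in different components.
B-D (6): add — endpoints in different components.
A-F (7): add — endpoints in different components.
E-F (9): add — endpoints in different components.
D-F (10): add — endpoints in different components.
The 5th edge added is D-F.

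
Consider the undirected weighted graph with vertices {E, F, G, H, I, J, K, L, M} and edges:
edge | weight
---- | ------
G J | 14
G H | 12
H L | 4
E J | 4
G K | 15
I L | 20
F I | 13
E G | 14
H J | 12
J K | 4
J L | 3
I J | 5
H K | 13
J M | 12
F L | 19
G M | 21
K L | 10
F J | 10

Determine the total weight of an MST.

54

Sort edges by weight, then run Kruskal:
J L (3): add — endpoints in different components.
E J (4): add — endpoints in different components.
H L (4): add — endpoints in different components.
J K (4): add — endpoints in different components.
I J (5): add — endpoints in different components.
F J (10): add — endpoints in different components.
K L (10): skip — K and L already connected.
G H (12): add — endpoints in different components.
H J (12): skip — H and J already connected.
J M (12): add — endpoints in different components.
MST edges: J L, E J, H L, J K, I J, F J, G H, J M; total weight 3+4+4+4+5+10+12+12 = 54.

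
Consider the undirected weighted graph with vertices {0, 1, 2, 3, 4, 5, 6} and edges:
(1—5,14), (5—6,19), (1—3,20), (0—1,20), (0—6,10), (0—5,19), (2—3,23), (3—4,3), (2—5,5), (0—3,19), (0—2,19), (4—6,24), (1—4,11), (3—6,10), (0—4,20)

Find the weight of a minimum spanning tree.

53

Kruskal's algorithm — process edges by increasing weight (ties by edge label):
3—4 (3): add. Components now {0} {1} {2} {3,4} {5} {6}
2—5 (5): add. Components now {0} {1} {2,5} {3,4} {6}
0—6 (10): add. Components now {0,6} {1} {2,5} {3,4}
3—6 (10): add. Components now {0,3,4,6} {1} {2,5}
1—4 (11): add. Components now {0,1,3,4,6} {2,5}
1—5 (14): add. Components now {0,1,2,3,4,5,6}
MST edges: 3—4, 2—5, 0—6, 3—6, 1—4, 1—5; total weight 3+5+10+10+11+14 = 53.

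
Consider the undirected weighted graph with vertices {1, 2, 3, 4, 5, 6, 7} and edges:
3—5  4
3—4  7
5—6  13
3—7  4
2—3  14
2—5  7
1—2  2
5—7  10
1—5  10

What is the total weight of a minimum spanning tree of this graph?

Kruskal's algorithm — process edges by increasing weight (ties by edge label):
1—2 (2): add. Components now {1,2} {3} {4} {5} {6} {7}
3—5 (4): add. Components now {1,2} {3,5} {4} {6} {7}
3—7 (4): add. Components now {1,2} {3,5,7} {4} {6}
2—5 (7): add. Components now {1,2,3,5,7} {4} {6}
3—4 (7): add. Components now {1,2,3,4,5,7} {6}
1—5 (10): skip — 1 and 5 already connected.
5—7 (10): skip — 5 and 7 already connected.
5—6 (13): add. Components now {1,2,3,4,5,6,7}
MST edges: 1—2, 3—5, 3—7, 2—5, 3—4, 5—6; total weight 2+4+4+7+7+13 = 37.

37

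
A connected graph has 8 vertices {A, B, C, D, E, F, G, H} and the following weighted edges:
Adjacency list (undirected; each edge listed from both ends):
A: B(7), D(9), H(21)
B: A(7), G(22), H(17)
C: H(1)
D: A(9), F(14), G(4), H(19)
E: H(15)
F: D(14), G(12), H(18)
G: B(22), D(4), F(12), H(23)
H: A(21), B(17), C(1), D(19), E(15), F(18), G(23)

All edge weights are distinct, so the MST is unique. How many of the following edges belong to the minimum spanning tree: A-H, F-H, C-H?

Kruskal: consider edges lightest-first.
C-H (1): add — endpoints in different components.
D-G (4): add — endpoints in different components.
A-B (7): add — endpoints in different components.
A-D (9): add — endpoints in different components.
F-G (12): add — endpoints in different components.
D-F (14): skip — D and F already connected.
E-H (15): add — endpoints in different components.
B-H (17): add — endpoints in different components.
MST edge set: {C-H, D-G, A-B, A-D, F-G, E-H, B-H}.
Of the listed edges, {C-H} are in the MST → 1.

1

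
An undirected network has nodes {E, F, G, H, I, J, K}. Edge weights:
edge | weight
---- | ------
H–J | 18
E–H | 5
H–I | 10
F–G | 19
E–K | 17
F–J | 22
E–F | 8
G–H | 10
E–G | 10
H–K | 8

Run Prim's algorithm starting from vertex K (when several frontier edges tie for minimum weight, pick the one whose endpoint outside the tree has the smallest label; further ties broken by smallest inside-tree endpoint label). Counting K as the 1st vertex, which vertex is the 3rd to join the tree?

Prim's algorithm from K:
Step 1: frontier [H–K 8, E–K 17] → take H–K (8); add H.
Step 2: frontier [E–H 5, G–H 10, H–I 10, H–J 18, E–K 17] → take E–H (5); add E.
Step 3: frontier [E–F 8, E–G 10, G–H 10, H–I 10, H–J 18] → take E–F (8); add F.
Step 4: frontier [E–G 10, F–G 19, F–J 22, G–H 10, H–I 10, H–J 18] → take E–G (10); add G.
Step 5: frontier [F–J 22, H–I 10, H–J 18] → take H–I (10); add I.
Step 6: frontier [F–J 22, H–J 18] → take H–J (18); add J.
Vertex order: K, H, E, F, G, I, J. The 3rd vertex is E.

E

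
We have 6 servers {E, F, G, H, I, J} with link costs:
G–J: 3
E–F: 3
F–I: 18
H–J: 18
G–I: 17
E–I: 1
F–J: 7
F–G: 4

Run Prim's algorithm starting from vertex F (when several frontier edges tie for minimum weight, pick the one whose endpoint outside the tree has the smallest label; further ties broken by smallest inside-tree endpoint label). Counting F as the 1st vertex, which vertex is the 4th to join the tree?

G

Prim's algorithm from F:
Step 1: frontier [E–F 3, F–G 4, F–J 7, F–I 18] → take E–F (3); add E.
Step 2: frontier [E–I 1, F–G 4, F–J 7, F–I 18] → take E–I (1); add I.
Step 3: frontier [F–G 4, F–J 7, G–I 17] → take F–G (4); add G.
Step 4: frontier [F–J 7, G–J 3] → take G–J (3); add J.
Step 5: frontier [H–J 18] → take H–J (18); add H.
Vertex order: F, E, I, G, J, H. The 4th vertex is G.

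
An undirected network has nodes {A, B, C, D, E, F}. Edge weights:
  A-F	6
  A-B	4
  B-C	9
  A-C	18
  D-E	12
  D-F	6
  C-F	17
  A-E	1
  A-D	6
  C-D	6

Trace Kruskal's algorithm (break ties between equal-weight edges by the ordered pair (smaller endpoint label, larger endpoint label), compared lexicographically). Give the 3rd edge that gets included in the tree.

Kruskal's algorithm — process edges by increasing weight (ties by edge label):
A-E (1): add — endpoints in different components.
A-B (4): add — endpoints in different components.
A-D (6): add — endpoints in different components.
A-F (6): add — endpoints in different components.
C-D (6): add — endpoints in different components.
The 3rd edge added is A-D.

A-D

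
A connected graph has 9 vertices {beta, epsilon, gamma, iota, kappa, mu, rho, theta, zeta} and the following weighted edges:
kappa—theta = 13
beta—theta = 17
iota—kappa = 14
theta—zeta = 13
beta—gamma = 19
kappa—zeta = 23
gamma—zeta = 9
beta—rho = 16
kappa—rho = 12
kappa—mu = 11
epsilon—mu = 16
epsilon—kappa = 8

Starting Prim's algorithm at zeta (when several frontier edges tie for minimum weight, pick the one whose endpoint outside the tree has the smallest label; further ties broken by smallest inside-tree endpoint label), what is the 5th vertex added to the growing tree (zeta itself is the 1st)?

Prim, starting at zeta.
Step 1: cheapest edge leaving the tree is gamma—zeta (9); add gamma.
Step 2: cheapest edge leaving the tree is theta—zeta (13); add theta.
Step 3: cheapest edge leaving the tree is kappa—theta (13); add kappa.
Step 4: cheapest edge leaving the tree is epsilon—kappa (8); add epsilon.
Step 5: cheapest edge leaving the tree is kappa—mu (11); add mu.
Step 6: cheapest edge leaving the tree is kappa—rho (12); add rho.
Step 7: cheapest edge leaving the tree is iota—kappa (14); add iota.
Step 8: cheapest edge leaving the tree is beta—rho (16); add beta.
Vertex order: zeta, gamma, theta, kappa, epsilon, mu, rho, iota, beta. The 5th vertex is epsilon.

epsilon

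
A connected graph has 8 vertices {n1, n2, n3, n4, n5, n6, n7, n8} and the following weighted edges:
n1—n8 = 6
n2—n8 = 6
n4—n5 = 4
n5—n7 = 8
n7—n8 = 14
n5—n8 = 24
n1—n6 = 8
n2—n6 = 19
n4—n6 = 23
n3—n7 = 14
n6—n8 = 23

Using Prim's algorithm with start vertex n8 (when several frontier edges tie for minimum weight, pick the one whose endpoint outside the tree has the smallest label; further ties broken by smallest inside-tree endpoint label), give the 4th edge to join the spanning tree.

n7-n8

Grow the tree from n8 using Prim:
Step 1: cheapest edge leaving the tree is n1—n8 (6); add n1.
Step 2: cheapest edge leaving the tree is n2—n8 (6); add n2.
Step 3: cheapest edge leaving the tree is n1—n6 (8); add n6.
Step 4: cheapest edge leaving the tree is n7—n8 (14); add n7.
Step 5: cheapest edge leaving the tree is n5—n7 (8); add n5.
Step 6: cheapest edge leaving the tree is n4—n5 (4); add n4.
Step 7: cheapest edge leaving the tree is n3—n7 (14); add n3.
The 4th edge added is n7—n8.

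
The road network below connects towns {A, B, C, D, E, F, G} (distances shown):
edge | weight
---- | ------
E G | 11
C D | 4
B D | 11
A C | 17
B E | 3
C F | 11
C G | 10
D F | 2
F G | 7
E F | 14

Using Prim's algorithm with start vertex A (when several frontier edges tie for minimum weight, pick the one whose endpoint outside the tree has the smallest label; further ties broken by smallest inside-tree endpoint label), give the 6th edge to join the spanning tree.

B-E

Prim's algorithm from A:
Step 1: frontier [A C 17] → take A C (17); add C.
Step 2: frontier [C D 4, C G 10, C F 11] → take C D (4); add D.
Step 3: frontier [C G 10, C F 11, D F 2, B D 11] → take D F (2); add F.
Step 4: frontier [C G 10, B D 11, F G 7, E F 14] → take F G (7); add G.
Step 5: frontier [B D 11, E F 14, E G 11] → take B D (11); add B.
Step 6: frontier [B E 3, E F 14, E G 11] → take B E (3); add E.
The 6th edge added is B E.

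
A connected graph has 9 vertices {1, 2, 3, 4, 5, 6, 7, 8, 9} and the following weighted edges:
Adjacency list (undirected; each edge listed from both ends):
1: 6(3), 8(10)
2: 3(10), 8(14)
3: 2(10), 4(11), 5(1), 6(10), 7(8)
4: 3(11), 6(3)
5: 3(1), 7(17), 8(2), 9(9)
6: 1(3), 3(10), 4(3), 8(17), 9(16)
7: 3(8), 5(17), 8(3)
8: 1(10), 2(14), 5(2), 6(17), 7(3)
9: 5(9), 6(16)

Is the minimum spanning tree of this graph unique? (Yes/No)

No

Sort edges by weight, then run Kruskal:
3–5 (1): add — endpoints in different components.
5–8 (2): add — endpoints in different components.
1–6 (3): add — endpoints in different components.
4–6 (3): add — endpoints in different components.
7–8 (3): add — endpoints in different components.
3–7 (8): skip — 3 and 7 already connected.
5–9 (9): add — endpoints in different components.
1–8 (10): add — endpoints in different components.
2–3 (10): add — endpoints in different components.
Non-tree edge 3–6 has weight 10, equal to the heaviest edge on its tree cycle — swapping gives another MST of the same weight. Not unique.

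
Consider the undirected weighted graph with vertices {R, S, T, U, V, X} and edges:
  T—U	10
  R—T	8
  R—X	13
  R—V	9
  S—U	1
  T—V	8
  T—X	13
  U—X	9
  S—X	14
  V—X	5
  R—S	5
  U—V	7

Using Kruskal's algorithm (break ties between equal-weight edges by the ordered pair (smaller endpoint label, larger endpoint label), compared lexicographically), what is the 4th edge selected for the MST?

Kruskal: consider edges lightest-first.
S—U (1): add. Components now {R} {V} {T} {S,U} {X}
R—S (5): add. Components now {R,S,U} {V} {T} {X}
V—X (5): add. Components now {R,S,U} {V,X} {T}
U—V (7): add. Components now {R,S,U,V,X} {T}
R—T (8): add. Components now {R,S,T,U,V,X}
The 4th edge added is U—V.

U-V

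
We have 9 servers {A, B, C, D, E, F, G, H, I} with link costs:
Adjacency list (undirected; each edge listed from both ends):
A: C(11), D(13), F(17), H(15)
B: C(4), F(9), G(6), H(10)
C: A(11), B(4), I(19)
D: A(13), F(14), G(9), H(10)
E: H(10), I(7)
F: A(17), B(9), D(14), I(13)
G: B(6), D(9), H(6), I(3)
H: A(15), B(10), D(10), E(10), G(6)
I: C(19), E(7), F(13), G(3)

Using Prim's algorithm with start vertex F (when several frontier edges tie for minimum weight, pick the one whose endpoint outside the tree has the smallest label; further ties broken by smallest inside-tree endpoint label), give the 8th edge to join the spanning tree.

Prim's algorithm from F:
Step 1: cheapest edge leaving the tree is B—F (9); add B.
Step 2: cheapest edge leaving the tree is B—C (4); add C.
Step 3: cheapest edge leaving the tree is B—G (6); add G.
Step 4: cheapest edge leaving the tree is G—I (3); add I.
Step 5: cheapest edge leaving the tree is G—H (6); add H.
Step 6: cheapest edge leaving the tree is E—I (7); add E.
Step 7: cheapest edge leaving the tree is D—G (9); add D.
Step 8: cheapest edge leaving the tree is A—C (11); add A.
The 8th edge added is A—C.

A-C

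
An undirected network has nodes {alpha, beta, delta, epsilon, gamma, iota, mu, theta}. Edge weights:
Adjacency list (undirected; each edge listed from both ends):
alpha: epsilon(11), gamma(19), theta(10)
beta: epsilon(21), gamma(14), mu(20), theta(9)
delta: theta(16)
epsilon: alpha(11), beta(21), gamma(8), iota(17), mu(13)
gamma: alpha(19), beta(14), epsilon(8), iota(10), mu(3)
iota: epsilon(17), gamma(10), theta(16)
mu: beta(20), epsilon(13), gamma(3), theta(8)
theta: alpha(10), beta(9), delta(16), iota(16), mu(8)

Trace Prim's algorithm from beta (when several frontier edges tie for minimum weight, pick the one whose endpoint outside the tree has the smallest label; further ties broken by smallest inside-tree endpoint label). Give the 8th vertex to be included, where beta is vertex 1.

delta

Grow the tree from beta using Prim:
Step 1: cheapest edge leaving the tree is beta–theta (9); add theta.
Step 2: cheapest edge leaving the tree is mu–theta (8); add mu.
Step 3: cheapest edge leaving the tree is gamma–mu (3); add gamma.
Step 4: cheapest edge leaving the tree is epsilon–gamma (8); add epsilon.
Step 5: cheapest edge leaving the tree is alpha–theta (10); add alpha.
Step 6: cheapest edge leaving the tree is gamma–iota (10); add iota.
Step 7: cheapest edge leaving the tree is delta–theta (16); add delta.
Vertex order: beta, theta, mu, gamma, epsilon, alpha, iota, delta. The 8th vertex is delta.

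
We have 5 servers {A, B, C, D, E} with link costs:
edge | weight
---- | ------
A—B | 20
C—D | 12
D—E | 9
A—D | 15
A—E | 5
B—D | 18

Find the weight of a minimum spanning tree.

Kruskal: consider edges lightest-first.
A—E (5): add. Components now {A,E} {B} {C} {D}
D—E (9): add. Components now {A,D,E} {B} {C}
C—D (12): add. Components now {A,C,D,E} {B}
A—D (15): skip — A and D already connected.
B—D (18): add. Components now {A,B,C,D,E}
MST edges: A—E, D—E, C—D, B—D; total weight 5+9+12+18 = 44.

44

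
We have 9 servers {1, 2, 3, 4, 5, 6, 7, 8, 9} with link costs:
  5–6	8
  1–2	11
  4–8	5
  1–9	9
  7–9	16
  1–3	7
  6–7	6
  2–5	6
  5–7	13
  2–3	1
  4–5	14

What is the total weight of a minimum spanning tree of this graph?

Kruskal's algorithm — process edges by increasing weight (ties by edge label):
2–3 (1): add — endpoints in different components.
4–8 (5): add — endpoints in different components.
2–5 (6): add — endpoints in different components.
6–7 (6): add — endpoints in different components.
1–3 (7): add — endpoints in different components.
5–6 (8): add — endpoints in different components.
1–9 (9): add — endpoints in different components.
1–2 (11): skip — 1 and 2 already connected.
5–7 (13): skip — 5 and 7 already connected.
4–5 (14): add — endpoints in different components.
MST edges: 2–3, 4–8, 2–5, 6–7, 1–3, 5–6, 1–9, 4–5; total weight 1+5+6+6+7+8+9+14 = 56.

56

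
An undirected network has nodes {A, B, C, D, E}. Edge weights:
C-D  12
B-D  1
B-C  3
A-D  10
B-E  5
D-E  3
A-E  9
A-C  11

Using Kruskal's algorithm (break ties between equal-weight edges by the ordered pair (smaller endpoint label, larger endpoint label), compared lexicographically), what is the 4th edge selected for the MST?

Sort edges by weight, then run Kruskal:
B-D (1): add. Components now {A} {B,D} {C} {E}
B-C (3): add. Components now {A} {B,C,D} {E}
D-E (3): add. Components now {A} {B,C,D,E}
B-E (5): skip — B and E already connected.
A-E (9): add. Components now {A,B,C,D,E}
The 4th edge added is A-E.

A-E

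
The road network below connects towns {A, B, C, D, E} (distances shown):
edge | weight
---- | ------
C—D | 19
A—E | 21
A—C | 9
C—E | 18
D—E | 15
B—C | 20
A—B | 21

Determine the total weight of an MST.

62

Kruskal: consider edges lightest-first.
A—C (9): add — endpoints in different components.
D—E (15): add — endpoints in different components.
C—E (18): add — endpoints in different components.
C—D (19): skip — C and D already connected.
B—C (20): add — endpoints in different components.
MST edges: A—C, D—E, C—E, B—C; total weight 9+15+18+20 = 62.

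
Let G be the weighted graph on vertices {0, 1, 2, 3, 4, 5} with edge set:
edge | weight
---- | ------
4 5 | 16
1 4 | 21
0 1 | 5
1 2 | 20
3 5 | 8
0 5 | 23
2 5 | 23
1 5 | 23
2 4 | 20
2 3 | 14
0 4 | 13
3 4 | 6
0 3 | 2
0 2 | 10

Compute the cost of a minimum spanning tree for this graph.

31

Kruskal: consider edges lightest-first.
0 3 (2): add. Components now {0,3} {1} {2} {4} {5}
0 1 (5): add. Components now {0,1,3} {2} {4} {5}
3 4 (6): add. Components now {0,1,3,4} {2} {5}
3 5 (8): add. Components now {0,1,3,4,5} {2}
0 2 (10): add. Components now {0,1,2,3,4,5}
MST edges: 0 3, 0 1, 3 4, 3 5, 0 2; total weight 2+5+6+8+10 = 31.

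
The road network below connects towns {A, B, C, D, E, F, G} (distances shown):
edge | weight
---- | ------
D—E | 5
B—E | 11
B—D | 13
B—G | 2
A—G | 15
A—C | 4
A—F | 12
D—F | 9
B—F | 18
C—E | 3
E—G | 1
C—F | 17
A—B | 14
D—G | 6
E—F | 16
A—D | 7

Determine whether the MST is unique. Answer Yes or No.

Kruskal: consider edges lightest-first.
E—G (1): add — endpoints in different components.
B—G (2): add — endpoints in different components.
C—E (3): add — endpoints in different components.
A—C (4): add — endpoints in different components.
D—E (5): add — endpoints in different components.
D—G (6): skip — D and G already connected.
A—D (7): skip — A and D already connected.
D—F (9): add — endpoints in different components.
Every non-tree edge has weight strictly greater than the heaviest edge on the tree path between its endpoints, so the MST is unique.

Yes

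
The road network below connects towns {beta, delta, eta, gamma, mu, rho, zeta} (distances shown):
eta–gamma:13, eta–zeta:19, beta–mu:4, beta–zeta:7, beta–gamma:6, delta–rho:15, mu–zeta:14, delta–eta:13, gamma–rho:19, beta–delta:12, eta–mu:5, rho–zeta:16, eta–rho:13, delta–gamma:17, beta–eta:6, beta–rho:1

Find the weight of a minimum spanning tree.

Kruskal: consider edges lightest-first.
beta–rho (1): add. Components now {beta,rho} {eta} {gamma} {zeta} {delta} {mu}
beta–mu (4): add. Components now {beta,mu,rho} {eta} {gamma} {zeta} {delta}
eta–mu (5): add. Components now {beta,eta,mu,rho} {gamma} {zeta} {delta}
beta–eta (6): skip — beta and eta already connected.
beta–gamma (6): add. Components now {beta,eta,gamma,mu,rho} {zeta} {delta}
beta–zeta (7): add. Components now {beta,eta,gamma,mu,rho,zeta} {delta}
beta–delta (12): add. Components now {beta,delta,eta,gamma,mu,rho,zeta}
MST edges: beta–rho, beta–mu, eta–mu, beta–gamma, beta–zeta, beta–delta; total weight 1+4+5+6+7+12 = 35.

35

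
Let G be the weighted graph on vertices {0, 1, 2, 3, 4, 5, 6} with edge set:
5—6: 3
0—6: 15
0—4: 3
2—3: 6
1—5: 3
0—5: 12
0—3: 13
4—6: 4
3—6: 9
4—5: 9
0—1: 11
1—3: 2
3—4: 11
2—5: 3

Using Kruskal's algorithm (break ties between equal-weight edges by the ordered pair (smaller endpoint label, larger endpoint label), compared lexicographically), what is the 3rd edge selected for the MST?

1-5

Kruskal: consider edges lightest-first.
1—3 (2): add — endpoints in different components.
0—4 (3): add — endpoints in different components.
1—5 (3): add — endpoints in different components.
2—5 (3): add — endpoints in different components.
5—6 (3): add — endpoints in different components.
4—6 (4): add — endpoints in different components.
The 3rd edge added is 1—5.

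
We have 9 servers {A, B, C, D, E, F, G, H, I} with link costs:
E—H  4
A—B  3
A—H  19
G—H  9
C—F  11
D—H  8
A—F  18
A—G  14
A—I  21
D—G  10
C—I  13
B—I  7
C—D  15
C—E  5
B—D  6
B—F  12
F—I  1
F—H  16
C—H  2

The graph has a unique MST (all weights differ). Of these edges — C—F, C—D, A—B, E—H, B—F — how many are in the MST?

Kruskal's algorithm — process edges by increasing weight (ties by edge label):
F—I (1): add — endpoints in different components.
C—H (2): add — endpoints in different components.
A—B (3): add — endpoints in different components.
E—H (4): add — endpoints in different components.
C—E (5): skip — C and E already connected.
B—D (6): add — endpoints in different components.
B—I (7): add — endpoints in different components.
D—H (8): add — endpoints in different components.
G—H (9): add — endpoints in different components.
MST edge set: {F—I, C—H, A—B, E—H, B—D, B—I, D—H, G—H}.
Of the listed edges, {A—B, E—H} are in the MST → 2.

2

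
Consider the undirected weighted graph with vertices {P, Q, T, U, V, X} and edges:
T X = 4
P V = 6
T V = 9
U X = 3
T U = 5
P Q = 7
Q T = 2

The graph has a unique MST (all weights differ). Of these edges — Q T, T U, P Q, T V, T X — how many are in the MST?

3

Sort edges by weight, then run Kruskal:
Q T (2): add. Components now {Q,T} {V} {X} {P} {U}
U X (3): add. Components now {Q,T} {V} {U,X} {P}
T X (4): add. Components now {Q,T,U,X} {V} {P}
T U (5): skip — T and U already connected.
P V (6): add. Components now {Q,T,U,X} {P,V}
P Q (7): add. Components now {P,Q,T,U,V,X}
MST edge set: {Q T, U X, T X, P V, P Q}.
Of the listed edges, {Q T, P Q, T X} are in the MST → 3.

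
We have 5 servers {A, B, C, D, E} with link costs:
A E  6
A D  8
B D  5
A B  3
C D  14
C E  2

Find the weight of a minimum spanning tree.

16

Prim's algorithm from D:
Step 1: frontier [B D 5, A D 8, C D 14] → take B D (5); add B.
Step 2: frontier [A B 3, A D 8, C D 14] → take A B (3); add A.
Step 3: frontier [A E 6, C D 14] → take A E (6); add E.
Step 4: frontier [C D 14, C E 2] → take C E (2); add C.
MST edges: B D, A B, A E, C E; total weight 5+3+6+2 = 16.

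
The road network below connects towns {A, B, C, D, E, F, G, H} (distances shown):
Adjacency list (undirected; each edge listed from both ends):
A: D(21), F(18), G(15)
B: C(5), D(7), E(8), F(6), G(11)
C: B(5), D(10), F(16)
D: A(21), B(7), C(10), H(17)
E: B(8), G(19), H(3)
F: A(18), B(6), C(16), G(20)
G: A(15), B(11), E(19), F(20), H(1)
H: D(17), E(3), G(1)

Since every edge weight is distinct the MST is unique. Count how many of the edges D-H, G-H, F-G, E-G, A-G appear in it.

Sort edges by weight, then run Kruskal:
G-H (1): add — endpoints in different components.
E-H (3): add — endpoints in different components.
B-C (5): add — endpoints in different components.
B-F (6): add — endpoints in different components.
B-D (7): add — endpoints in different components.
B-E (8): add — endpoints in different components.
C-D (10): skip — C and D already connected.
B-G (11): skip — B and G already connected.
A-G (15): add — endpoints in different components.
MST edge set: {G-H, E-H, B-C, B-F, B-D, B-E, A-G}.
Of the listed edges, {G-H, A-G} are in the MST → 2.

2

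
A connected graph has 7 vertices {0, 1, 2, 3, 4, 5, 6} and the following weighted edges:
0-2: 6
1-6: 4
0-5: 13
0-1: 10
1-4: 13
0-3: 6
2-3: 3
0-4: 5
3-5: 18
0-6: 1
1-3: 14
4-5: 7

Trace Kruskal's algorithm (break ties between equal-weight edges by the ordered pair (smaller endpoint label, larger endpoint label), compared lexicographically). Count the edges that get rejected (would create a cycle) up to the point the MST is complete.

Kruskal's algorithm — process edges by increasing weight (ties by edge label):
0-6 (1): add. Components now {0,6} {1} {2} {3} {4} {5}
2-3 (3): add. Components now {0,6} {1} {2,3} {4} {5}
1-6 (4): add. Components now {0,1,6} {2,3} {4} {5}
0-4 (5): add. Components now {0,1,4,6} {2,3} {5}
0-2 (6): add. Components now {0,1,2,3,4,6} {5}
0-3 (6): skip — 0 and 3 already connected.
4-5 (7): add. Components now {0,1,2,3,4,5,6}
Edges rejected before the tree was complete: 1.

1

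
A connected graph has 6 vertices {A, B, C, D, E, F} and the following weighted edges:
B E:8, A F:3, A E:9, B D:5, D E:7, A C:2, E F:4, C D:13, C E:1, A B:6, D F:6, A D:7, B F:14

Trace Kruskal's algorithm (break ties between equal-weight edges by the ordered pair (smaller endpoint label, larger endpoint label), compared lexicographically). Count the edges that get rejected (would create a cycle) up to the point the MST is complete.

1

Kruskal: consider edges lightest-first.
C E (1): add — endpoints in different components.
A C (2): add — endpoints in different components.
A F (3): add — endpoints in different components.
E F (4): skip — E and F already connected.
B D (5): add — endpoints in different components.
A B (6): add — endpoints in different components.
Edges rejected before the tree was complete: 1.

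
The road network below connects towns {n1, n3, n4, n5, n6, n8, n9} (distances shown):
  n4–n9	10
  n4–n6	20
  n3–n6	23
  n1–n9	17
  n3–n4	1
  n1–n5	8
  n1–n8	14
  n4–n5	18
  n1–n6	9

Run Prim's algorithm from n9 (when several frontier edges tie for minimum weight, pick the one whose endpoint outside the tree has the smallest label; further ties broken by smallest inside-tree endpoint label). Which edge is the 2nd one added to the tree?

n3-n4

Prim, starting at n9.
Step 1: frontier [n4–n9 10, n1–n9 17] → take n4–n9 (10); add n4.
Step 2: frontier [n3–n4 1, n4–n5 18, n4–n6 20, n1–n9 17] → take n3–n4 (1); add n3.
Step 3: frontier [n3–n6 23, n4–n5 18, n4–n6 20, n1–n9 17] → take n1–n9 (17); add n1.
Step 4: frontier [n1–n5 8, n1–n6 9, n1–n8 14, n3–n6 23, n4–n5 18, n4–n6 20] → take n1–n5 (8); add n5.
Step 5: frontier [n1–n6 9, n1–n8 14, n3–n6 23, n4–n6 20] → take n1–n6 (9); add n6.
Step 6: frontier [n1–n8 14] → take n1–n8 (14); add n8.
The 2nd edge added is n3–n4.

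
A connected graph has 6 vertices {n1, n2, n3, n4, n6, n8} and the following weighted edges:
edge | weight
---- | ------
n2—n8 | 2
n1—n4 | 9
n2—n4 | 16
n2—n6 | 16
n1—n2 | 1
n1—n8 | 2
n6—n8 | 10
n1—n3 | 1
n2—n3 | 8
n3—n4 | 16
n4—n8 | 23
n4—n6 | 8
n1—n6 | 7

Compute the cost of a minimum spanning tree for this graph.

19

Kruskal's algorithm — process edges by increasing weight (ties by edge label):
n1—n2 (1): add. Components now {n6} {n1,n2} {n8} {n3} {n4}
n1—n3 (1): add. Components now {n6} {n1,n2,n3} {n8} {n4}
n1—n8 (2): add. Components now {n6} {n1,n2,n3,n8} {n4}
n2—n8 (2): skip — n8 and n2 already connected.
n1—n6 (7): add. Components now {n1,n2,n3,n6,n8} {n4}
n2—n3 (8): skip — n3 and n2 already connected.
n4—n6 (8): add. Components now {n1,n2,n3,n4,n6,n8}
MST edges: n1—n2, n1—n3, n1—n8, n1—n6, n4—n6; total weight 1+1+2+7+8 = 19.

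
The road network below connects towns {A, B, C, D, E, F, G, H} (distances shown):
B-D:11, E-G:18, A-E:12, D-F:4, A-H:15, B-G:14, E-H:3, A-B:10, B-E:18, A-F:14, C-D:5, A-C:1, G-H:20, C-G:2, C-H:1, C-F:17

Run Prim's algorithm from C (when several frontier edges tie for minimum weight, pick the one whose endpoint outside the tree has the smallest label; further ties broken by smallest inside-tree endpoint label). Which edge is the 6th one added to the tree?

Grow the tree from C using Prim:
Step 1: cheapest edge leaving the tree is A-C (1); add A.
Step 2: cheapest edge leaving the tree is C-H (1); add H.
Step 3: cheapest edge leaving the tree is C-G (2); add G.
Step 4: cheapest edge leaving the tree is E-H (3); add E.
Step 5: cheapest edge leaving the tree is C-D (5); add D.
Step 6: cheapest edge leaving the tree is D-F (4); add F.
Step 7: cheapest edge leaving the tree is A-B (10); add B.
The 6th edge added is D-F.

D-F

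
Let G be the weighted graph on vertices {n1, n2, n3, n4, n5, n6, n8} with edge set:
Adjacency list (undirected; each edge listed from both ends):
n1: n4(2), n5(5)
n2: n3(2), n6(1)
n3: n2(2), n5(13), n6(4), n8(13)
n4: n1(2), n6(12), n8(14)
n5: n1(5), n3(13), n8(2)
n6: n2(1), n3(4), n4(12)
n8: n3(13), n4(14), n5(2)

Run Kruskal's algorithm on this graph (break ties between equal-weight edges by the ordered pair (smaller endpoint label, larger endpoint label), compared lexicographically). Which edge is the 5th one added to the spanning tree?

Sort edges by weight, then run Kruskal:
n2–n6 (1): add — endpoints in different components.
n1–n4 (2): add — endpoints in different components.
n2–n3 (2): add — endpoints in different components.
n5–n8 (2): add — endpoints in different components.
n3–n6 (4): skip — n3 and n6 already connected.
n1–n5 (5): add — endpoints in different components.
n4–n6 (12): add — endpoints in different components.
The 5th edge added is n1–n5.

n1-n5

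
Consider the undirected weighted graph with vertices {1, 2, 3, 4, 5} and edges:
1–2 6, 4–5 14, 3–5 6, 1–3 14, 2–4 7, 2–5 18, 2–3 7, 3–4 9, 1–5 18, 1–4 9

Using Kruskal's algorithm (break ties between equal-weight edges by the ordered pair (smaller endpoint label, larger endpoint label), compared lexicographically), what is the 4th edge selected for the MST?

Kruskal's algorithm — process edges by increasing weight (ties by edge label):
1–2 (6): add — endpoints in different components.
3–5 (6): add — endpoints in different components.
2–3 (7): add — endpoints in different components.
2–4 (7): add — endpoints in different components.
The 4th edge added is 2–4.

2-4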